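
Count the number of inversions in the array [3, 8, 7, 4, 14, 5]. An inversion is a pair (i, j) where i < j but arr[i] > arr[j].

Finding inversions in [3, 8, 7, 4, 14, 5]:

(1, 2): arr[1]=8 > arr[2]=7
(1, 3): arr[1]=8 > arr[3]=4
(1, 5): arr[1]=8 > arr[5]=5
(2, 3): arr[2]=7 > arr[3]=4
(2, 5): arr[2]=7 > arr[5]=5
(4, 5): arr[4]=14 > arr[5]=5

Total inversions: 6

The array has 6 inversion(s): (1,2), (1,3), (1,5), (2,3), (2,5), (4,5). Each pair (i,j) satisfies i < j and arr[i] > arr[j].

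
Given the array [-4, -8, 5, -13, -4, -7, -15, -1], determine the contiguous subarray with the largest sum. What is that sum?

Using Kadane's algorithm on [-4, -8, 5, -13, -4, -7, -15, -1]:

Scanning through the array:
Position 1 (value -8): max_ending_here = -8, max_so_far = -4
Position 2 (value 5): max_ending_here = 5, max_so_far = 5
Position 3 (value -13): max_ending_here = -8, max_so_far = 5
Position 4 (value -4): max_ending_here = -4, max_so_far = 5
Position 5 (value -7): max_ending_here = -7, max_so_far = 5
Position 6 (value -15): max_ending_here = -15, max_so_far = 5
Position 7 (value -1): max_ending_here = -1, max_so_far = 5

Maximum subarray: [5]
Maximum sum: 5

The maximum subarray is [5] with sum 5. This subarray runs from index 2 to index 2.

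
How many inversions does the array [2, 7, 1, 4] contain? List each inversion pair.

Finding inversions in [2, 7, 1, 4]:

(0, 2): arr[0]=2 > arr[2]=1
(1, 2): arr[1]=7 > arr[2]=1
(1, 3): arr[1]=7 > arr[3]=4

Total inversions: 3

The array has 3 inversion(s): (0,2), (1,2), (1,3). Each pair (i,j) satisfies i < j and arr[i] > arr[j].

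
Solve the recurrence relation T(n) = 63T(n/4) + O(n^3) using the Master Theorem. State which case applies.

Master Theorem for T(n) = 63T(n/4) + O(n^3):

a = 63, b = 4, c = 3
log_b(a) = log_4(63) = 2.9886

Case 3: c = 3 > log_4(63) = 2.9886
T(n) = O(n^3) = O(n^3)

For T(n) = 63T(n/4) + O(n^3): log_4(63) = 2.9886. This is Case 3 of the Master Theorem (c > log_b(a), work dominated by root), giving O(n^3).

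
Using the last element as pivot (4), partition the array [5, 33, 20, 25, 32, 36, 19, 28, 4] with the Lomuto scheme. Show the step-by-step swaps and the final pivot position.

Lomuto partition with pivot = 4:

Initial array: [5, 33, 20, 25, 32, 36, 19, 28, 4]

arr[0]=5 > 4: no swap
arr[1]=33 > 4: no swap
arr[2]=20 > 4: no swap
arr[3]=25 > 4: no swap
arr[4]=32 > 4: no swap
arr[5]=36 > 4: no swap
arr[6]=19 > 4: no swap
arr[7]=28 > 4: no swap

Place pivot at position 0: [4, 33, 20, 25, 32, 36, 19, 28, 5]
Pivot position: 0

After partitioning with pivot 4, the array becomes [4, 33, 20, 25, 32, 36, 19, 28, 5]. The pivot is placed at index 0. All elements to the left of the pivot are <= 4, and all elements to the right are > 4.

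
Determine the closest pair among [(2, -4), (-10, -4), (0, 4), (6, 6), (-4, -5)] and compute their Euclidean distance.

Computing all pairwise distances among 5 points:

d((2, -4), (-10, -4)) = 12.0
d((2, -4), (0, 4)) = 8.2462
d((2, -4), (6, 6)) = 10.7703
d((2, -4), (-4, -5)) = 6.0828 <-- minimum
d((-10, -4), (0, 4)) = 12.8062
d((-10, -4), (6, 6)) = 18.868
d((-10, -4), (-4, -5)) = 6.0828 <-- minimum
d((0, 4), (6, 6)) = 6.3246
d((0, 4), (-4, -5)) = 9.8489
d((6, 6), (-4, -5)) = 14.8661

Minimum distance: 6.0828 (tie among 2 pairs: (2, -4) and (-4, -5); (-10, -4) and (-4, -5))

The minimum Euclidean distance is 6.0828. There is a tie: 2 pairs achieve this minimum — (2, -4) and (-4, -5); (-10, -4) and (-4, -5). Any of these is a valid closest pair. For 5 points, brute-force pairwise comparison is shown above. For large n, the divide-and-conquer algorithm (sort by x, recurse on halves, check the dividing strip) achieves O(n log n).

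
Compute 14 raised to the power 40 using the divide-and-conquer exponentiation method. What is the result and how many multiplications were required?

Computing 14^40 by squaring (build up from 14^1; each line after the first costs one multiplication):

14^1 = 14
14^2 = (14^1)^2 = 14^2 = 196
14^4 = (14^2)^2 = 196^2 = 38416
14^5 = 14 * 14^4 = 14 * 38416 = 537824
14^10 = (14^5)^2 = 537824^2 = 289254654976
14^20 = (14^10)^2 = 289254654976^2 = 83668255425284801560576
14^40 = (14^20)^2 = 83668255425284801560576^2 = 7000376965910699630056503868178506524997451776

Result: 7000376965910699630056503868178506524997451776
Multiplications needed: 6 (6 lines after 14^1)

14^40 = 7000376965910699630056503868178506524997451776. Using exponentiation by squaring, this requires 6 multiplications. The key idea: if the exponent is even, square the half-power; if odd, multiply by the base once.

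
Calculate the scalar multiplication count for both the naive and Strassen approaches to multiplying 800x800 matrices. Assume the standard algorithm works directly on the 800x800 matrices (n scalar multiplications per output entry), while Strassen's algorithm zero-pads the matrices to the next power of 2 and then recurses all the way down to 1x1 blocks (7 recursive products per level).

Matrix multiplication for 800x800 matrices:

Strassen's algorithm requires power-of-2 dimensions. Pad 800x800 to 1024x1024 (next power of 2).

Standard algorithm: 800^3 = 512000000 multiplications
Strassen's algorithm: 7^(log2(1024)) = 7^10 = 282475249 multiplications
Savings: 512000000 - 282475249 = 229524751 multiplications

Standard: 512000000 multiplications (800^3). Strassen: 282475249 multiplications (7^10, after padding to 1024x1024). Strassen reduces 8 recursive multiplications to 7 at each level.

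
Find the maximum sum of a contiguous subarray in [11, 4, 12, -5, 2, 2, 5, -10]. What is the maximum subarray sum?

Using Kadane's algorithm on [11, 4, 12, -5, 2, 2, 5, -10]:

Scanning through the array:
Position 1 (value 4): max_ending_here = 15, max_so_far = 15
Position 2 (value 12): max_ending_here = 27, max_so_far = 27
Position 3 (value -5): max_ending_here = 22, max_so_far = 27
Position 4 (value 2): max_ending_here = 24, max_so_far = 27
Position 5 (value 2): max_ending_here = 26, max_so_far = 27
Position 6 (value 5): max_ending_here = 31, max_so_far = 31
Position 7 (value -10): max_ending_here = 21, max_so_far = 31

Maximum subarray: [11, 4, 12, -5, 2, 2, 5]
Maximum sum: 31

The maximum subarray is [11, 4, 12, -5, 2, 2, 5] with sum 31. This subarray runs from index 0 to index 6.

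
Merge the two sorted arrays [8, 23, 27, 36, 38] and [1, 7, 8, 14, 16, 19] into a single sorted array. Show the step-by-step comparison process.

Merging process:

Compare 8 vs 1: take 1 from right. Merged: [1]
Compare 8 vs 7: take 7 from right. Merged: [1, 7]
Compare 8 vs 8: take 8 from left. Merged: [1, 7, 8]
Compare 23 vs 8: take 8 from right. Merged: [1, 7, 8, 8]
Compare 23 vs 14: take 14 from right. Merged: [1, 7, 8, 8, 14]
Compare 23 vs 16: take 16 from right. Merged: [1, 7, 8, 8, 14, 16]
Compare 23 vs 19: take 19 from right. Merged: [1, 7, 8, 8, 14, 16, 19]
Append remaining from left: [23, 27, 36, 38]. Merged: [1, 7, 8, 8, 14, 16, 19, 23, 27, 36, 38]

Final merged array: [1, 7, 8, 8, 14, 16, 19, 23, 27, 36, 38]
Total comparisons: 7

The merged array is [1, 7, 8, 8, 14, 16, 19, 23, 27, 36, 38], requiring 7 comparisons. The merge step runs in O(n) time where n is the total number of elements.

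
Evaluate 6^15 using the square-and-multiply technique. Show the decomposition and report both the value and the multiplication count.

Computing 6^15 by squaring (build up from 6^1; each line after the first costs one multiplication):

6^1 = 6
6^2 = (6^1)^2 = 6^2 = 36
6^3 = 6 * 6^2 = 6 * 36 = 216
6^6 = (6^3)^2 = 216^2 = 46656
6^7 = 6 * 6^6 = 6 * 46656 = 279936
6^14 = (6^7)^2 = 279936^2 = 78364164096
6^15 = 6 * 6^14 = 6 * 78364164096 = 470184984576

Result: 470184984576
Multiplications needed: 6 (6 lines after 6^1)

6^15 = 470184984576. Using exponentiation by squaring, this requires 6 multiplications. The key idea: if the exponent is even, square the half-power; if odd, multiply by the base once.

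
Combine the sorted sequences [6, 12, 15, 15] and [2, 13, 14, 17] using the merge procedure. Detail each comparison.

Merging process:

Compare 6 vs 2: take 2 from right. Merged: [2]
Compare 6 vs 13: take 6 from left. Merged: [2, 6]
Compare 12 vs 13: take 12 from left. Merged: [2, 6, 12]
Compare 15 vs 13: take 13 from right. Merged: [2, 6, 12, 13]
Compare 15 vs 14: take 14 from right. Merged: [2, 6, 12, 13, 14]
Compare 15 vs 17: take 15 from left. Merged: [2, 6, 12, 13, 14, 15]
Compare 15 vs 17: take 15 from left. Merged: [2, 6, 12, 13, 14, 15, 15]
Append remaining from right: [17]. Merged: [2, 6, 12, 13, 14, 15, 15, 17]

Final merged array: [2, 6, 12, 13, 14, 15, 15, 17]
Total comparisons: 7

The merged array is [2, 6, 12, 13, 14, 15, 15, 17], requiring 7 comparisons. The merge step runs in O(n) time where n is the total number of elements.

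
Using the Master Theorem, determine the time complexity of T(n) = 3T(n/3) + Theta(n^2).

Master Theorem for T(n) = 3T(n/3) + O(n^2):

a = 3, b = 3, c = 2
log_b(a) = log_3(3) = 1.0000

Case 3: c = 2 > log_3(3) = 1.0000
T(n) = O(n^2) = O(n^2)

For T(n) = 3T(n/3) + O(n^2): log_3(3) = 1.0000. This is Case 3 of the Master Theorem (c > log_b(a), work dominated by root), giving O(n^2).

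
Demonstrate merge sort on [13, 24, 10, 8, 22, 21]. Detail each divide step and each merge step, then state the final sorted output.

Merge sort trace:

Split: [13, 24, 10, 8, 22, 21] -> [13, 24, 10] and [8, 22, 21]
  Split: [13, 24, 10] -> [13] and [24, 10]
    Split: [24, 10] -> [24] and [10]
    Merge: [24] + [10] -> [10, 24]
  Merge: [13] + [10, 24] -> [10, 13, 24]
  Split: [8, 22, 21] -> [8] and [22, 21]
    Split: [22, 21] -> [22] and [21]
    Merge: [22] + [21] -> [21, 22]
  Merge: [8] + [21, 22] -> [8, 21, 22]
Merge: [10, 13, 24] + [8, 21, 22] -> [8, 10, 13, 21, 22, 24]

Final sorted array: [8, 10, 13, 21, 22, 24]

The merge sort proceeds by recursively splitting the array and merging sorted halves.
After all merges, the sorted array is [8, 10, 13, 21, 22, 24].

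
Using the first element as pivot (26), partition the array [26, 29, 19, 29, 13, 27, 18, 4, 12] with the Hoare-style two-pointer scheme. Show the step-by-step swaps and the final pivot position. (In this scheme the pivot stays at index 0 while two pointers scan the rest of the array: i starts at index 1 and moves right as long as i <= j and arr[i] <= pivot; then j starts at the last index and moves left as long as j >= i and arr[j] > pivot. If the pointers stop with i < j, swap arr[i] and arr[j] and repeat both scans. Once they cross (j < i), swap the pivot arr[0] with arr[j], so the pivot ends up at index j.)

Hoare-style two-pointer partition with pivot = 26:

Initial array: [26, 29, 19, 29, 13, 27, 18, 4, 12]

Pointers start at i = 1, j = 8.
i stops at index 1 (arr[1]=29 > 26), j stops at index 8 (arr[8]=12 <= 26): swap arr[1] and arr[8], array becomes [26, 12, 19, 29, 13, 27, 18, 4, 29]
i stops at index 3 (arr[3]=29 > 26), j stops at index 7 (arr[7]=4 <= 26): swap arr[3] and arr[7], array becomes [26, 12, 19, 4, 13, 27, 18, 29, 29]
i stops at index 5 (arr[5]=27 > 26), j stops at index 6 (arr[6]=18 <= 26): swap arr[5] and arr[6], array becomes [26, 12, 19, 4, 13, 18, 27, 29, 29]
i ends at 6, j ends at 5: the pointers have crossed (j < i), so scanning stops.

Swap pivot arr[0] with arr[5] to place pivot at position 5: [18, 12, 19, 4, 13, 26, 27, 29, 29]
Pivot position: 5

After partitioning with pivot 26, the array becomes [18, 12, 19, 4, 13, 26, 27, 29, 29]. The pivot is placed at index 5. All elements to the left of the pivot are <= 26, and all elements to the right are > 26.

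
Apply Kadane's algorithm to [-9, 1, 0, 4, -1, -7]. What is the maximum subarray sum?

Using Kadane's algorithm on [-9, 1, 0, 4, -1, -7]:

Scanning through the array:
Position 1 (value 1): max_ending_here = 1, max_so_far = 1
Position 2 (value 0): max_ending_here = 1, max_so_far = 1
Position 3 (value 4): max_ending_here = 5, max_so_far = 5
Position 4 (value -1): max_ending_here = 4, max_so_far = 5
Position 5 (value -7): max_ending_here = -3, max_so_far = 5

Maximum subarray: [1, 0, 4]
Maximum sum: 5

The maximum subarray is [1, 0, 4] with sum 5. This subarray runs from index 1 to index 3.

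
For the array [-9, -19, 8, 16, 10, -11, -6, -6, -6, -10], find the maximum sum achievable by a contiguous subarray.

Using Kadane's algorithm on [-9, -19, 8, 16, 10, -11, -6, -6, -6, -10]:

Scanning through the array:
Position 1 (value -19): max_ending_here = -19, max_so_far = -9
Position 2 (value 8): max_ending_here = 8, max_so_far = 8
Position 3 (value 16): max_ending_here = 24, max_so_far = 24
Position 4 (value 10): max_ending_here = 34, max_so_far = 34
Position 5 (value -11): max_ending_here = 23, max_so_far = 34
Position 6 (value -6): max_ending_here = 17, max_so_far = 34
Position 7 (value -6): max_ending_here = 11, max_so_far = 34
Position 8 (value -6): max_ending_here = 5, max_so_far = 34
Position 9 (value -10): max_ending_here = -5, max_so_far = 34

Maximum subarray: [8, 16, 10]
Maximum sum: 34

The maximum subarray is [8, 16, 10] with sum 34. This subarray runs from index 2 to index 4.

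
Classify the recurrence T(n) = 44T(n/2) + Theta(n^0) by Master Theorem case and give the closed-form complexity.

Master Theorem for T(n) = 44T(n/2) + O(n^0):

a = 44, b = 2, c = 0
log_b(a) = log_2(44) = 5.4594

Case 1: c = 0 < log_2(44) = 5.4594
T(n) = O(n^(log_2 44))

For T(n) = 44T(n/2) + O(n^0): log_2(44) = 5.4594. This is Case 1 of the Master Theorem (c < log_b(a), work dominated by leaves), giving O(n^(log_2 44)).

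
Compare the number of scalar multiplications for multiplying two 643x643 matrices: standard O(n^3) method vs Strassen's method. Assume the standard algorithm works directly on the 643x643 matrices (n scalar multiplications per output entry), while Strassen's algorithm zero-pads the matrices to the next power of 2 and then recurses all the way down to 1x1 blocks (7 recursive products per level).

Matrix multiplication for 643x643 matrices:

Strassen's algorithm requires power-of-2 dimensions. Pad 643x643 to 1024x1024 (next power of 2).

Standard algorithm: 643^3 = 265847707 multiplications
Strassen's algorithm: 7^(log2(1024)) = 7^10 = 282475249 multiplications
Difference: 265847707 - 282475249 = -16627542 (Strassen uses MORE here due to padding overhead — for small or just-over-power-of-2 n, padding can outweigh the per-level savings)

Standard: 265847707 multiplications (643^3). Strassen: 282475249 multiplications (7^10, after padding to 1024x1024). Strassen reduces 8 recursive multiplications to 7 at each level.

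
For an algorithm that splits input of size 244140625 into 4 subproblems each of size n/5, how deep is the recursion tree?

For divide and conquer with division factor 5:

Problem sizes at each level:
Level 0: 244140625
Level 1: 48828125
Level 2: 9765625
Level 3: 1953125
Level 4: 390625
Level 5: 78125
Level 6: 15625
Level 7: 3125
Level 8: 625
Level 9: 125
Level 10: 25
Level 11: 5
Level 12: 1

The root is level 0 and the size-1 base case is level 12 (the tree spans levels 0 through 12, i.e. 13 levels counting the root), so the depth is the number of divisions: log_5(244140625) = 12

The recursion tree depth is log_5(244140625) = 12. At each level, the problem size is divided by 5, so it takes 12 divisions to reduce to a base case of size 1. The algorithm makes 4 recursive calls at each level.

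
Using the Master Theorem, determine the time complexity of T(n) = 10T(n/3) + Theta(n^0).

Master Theorem for T(n) = 10T(n/3) + O(n^0):

a = 10, b = 3, c = 0
log_b(a) = log_3(10) = 2.0959

Case 1: c = 0 < log_3(10) = 2.0959
T(n) = O(n^(log_3 10))

For T(n) = 10T(n/3) + O(n^0): log_3(10) = 2.0959. This is Case 1 of the Master Theorem (c < log_b(a), work dominated by leaves), giving O(n^(log_3 10)).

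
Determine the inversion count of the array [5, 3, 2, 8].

Finding inversions in [5, 3, 2, 8]:

(0, 1): arr[0]=5 > arr[1]=3
(0, 2): arr[0]=5 > arr[2]=2
(1, 2): arr[1]=3 > arr[2]=2

Total inversions: 3

The array has 3 inversion(s): (0,1), (0,2), (1,2). Each pair (i,j) satisfies i < j and arr[i] > arr[j].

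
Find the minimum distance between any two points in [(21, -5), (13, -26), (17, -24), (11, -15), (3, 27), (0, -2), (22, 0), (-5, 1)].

Computing all pairwise distances among 8 points:

d((21, -5), (13, -26)) = 22.4722
d((21, -5), (17, -24)) = 19.4165
d((21, -5), (11, -15)) = 14.1421
d((21, -5), (3, 27)) = 36.7151
d((21, -5), (0, -2)) = 21.2132
d((21, -5), (22, 0)) = 5.099
d((21, -5), (-5, 1)) = 26.6833
d((13, -26), (17, -24)) = 4.4721 <-- minimum
d((13, -26), (11, -15)) = 11.1803
d((13, -26), (3, 27)) = 53.9351
d((13, -26), (0, -2)) = 27.2947
d((13, -26), (22, 0)) = 27.5136
d((13, -26), (-5, 1)) = 32.45
d((17, -24), (11, -15)) = 10.8167
d((17, -24), (3, 27)) = 52.8867
d((17, -24), (0, -2)) = 27.8029
d((17, -24), (22, 0)) = 24.5153
d((17, -24), (-5, 1)) = 33.3017
d((11, -15), (3, 27)) = 42.7551
d((11, -15), (0, -2)) = 17.0294
d((11, -15), (22, 0)) = 18.6011
d((11, -15), (-5, 1)) = 22.6274
d((3, 27), (0, -2)) = 29.1548
d((3, 27), (22, 0)) = 33.0151
d((3, 27), (-5, 1)) = 27.2029
d((0, -2), (22, 0)) = 22.0907
d((0, -2), (-5, 1)) = 5.831
d((22, 0), (-5, 1)) = 27.0185

Closest pair: (13, -26) and (17, -24) with distance 4.4721

The closest pair is (13, -26) and (17, -24) with Euclidean distance 4.4721. For 8 points, brute-force pairwise comparison is shown above. For large n, the divide-and-conquer algorithm (sort by x, recurse on halves, check the dividing strip) achieves O(n log n).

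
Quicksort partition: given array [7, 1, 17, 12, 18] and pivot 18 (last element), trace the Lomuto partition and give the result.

Lomuto partition with pivot = 18:

Initial array: [7, 1, 17, 12, 18]

arr[0]=7 <= 18: swap with position 0, array becomes [7, 1, 17, 12, 18]
arr[1]=1 <= 18: swap with position 1, array becomes [7, 1, 17, 12, 18]
arr[2]=17 <= 18: swap with position 2, array becomes [7, 1, 17, 12, 18]
arr[3]=12 <= 18: swap with position 3, array becomes [7, 1, 17, 12, 18]

Place pivot at position 4: [7, 1, 17, 12, 18]
Pivot position: 4

After partitioning with pivot 18, the array becomes [7, 1, 17, 12, 18]. The pivot is placed at index 4. All elements to the left of the pivot are <= 18, and all elements to the right are > 18.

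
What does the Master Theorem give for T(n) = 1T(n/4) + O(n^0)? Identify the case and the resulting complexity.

Master Theorem for T(n) = 1T(n/4) + O(n^0):

a = 1, b = 4, c = 0
log_b(a) = log_4(1) = 0.0000

Case 2: c = 0 = log_4(1) = 0.0000
T(n) = O(n^0 log n) = O(log n)

For T(n) = 1T(n/4) + O(n^0): log_4(1) = 0.0000. This is Case 2 of the Master Theorem (c = log_b(a), equal work at all levels), giving O(log n).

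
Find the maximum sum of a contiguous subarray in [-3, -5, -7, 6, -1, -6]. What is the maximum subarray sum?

Using Kadane's algorithm on [-3, -5, -7, 6, -1, -6]:

Scanning through the array:
Position 1 (value -5): max_ending_here = -5, max_so_far = -3
Position 2 (value -7): max_ending_here = -7, max_so_far = -3
Position 3 (value 6): max_ending_here = 6, max_so_far = 6
Position 4 (value -1): max_ending_here = 5, max_so_far = 6
Position 5 (value -6): max_ending_here = -1, max_so_far = 6

Maximum subarray: [6]
Maximum sum: 6

The maximum subarray is [6] with sum 6. This subarray runs from index 3 to index 3.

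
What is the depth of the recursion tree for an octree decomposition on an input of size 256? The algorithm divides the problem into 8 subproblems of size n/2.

For divide and conquer with division factor 2:

Problem sizes at each level:
Level 0: 256
Level 1: 128
Level 2: 64
Level 3: 32
Level 4: 16
Level 5: 8
Level 6: 4
Level 7: 2
Level 8: 1

The root is level 0 and the size-1 base case is level 8 (the tree spans levels 0 through 8, i.e. 9 levels counting the root), so the depth is the number of divisions: log_2(256) = 8

The recursion tree depth is log_2(256) = 8. At each level, the problem size is divided by 2, so it takes 8 divisions to reduce to a base case of size 1. The algorithm makes 8 recursive calls at each level.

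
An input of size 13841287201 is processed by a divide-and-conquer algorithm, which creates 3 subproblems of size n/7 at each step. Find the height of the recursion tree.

For divide and conquer with division factor 7:

Problem sizes at each level:
Level 0: 13841287201
Level 1: 1977326743
Level 2: 282475249
Level 3: 40353607
Level 4: 5764801
Level 5: 823543
Level 6: 117649
Level 7: 16807
Level 8: 2401
Level 9: 343
Level 10: 49
Level 11: 7
Level 12: 1

The root is level 0 and the size-1 base case is level 12 (the tree spans levels 0 through 12, i.e. 13 levels counting the root), so the depth is the number of divisions: log_7(13841287201) = 12

The recursion tree depth is log_7(13841287201) = 12. At each level, the problem size is divided by 7, so it takes 12 divisions to reduce to a base case of size 1. The algorithm makes 3 recursive calls at each level.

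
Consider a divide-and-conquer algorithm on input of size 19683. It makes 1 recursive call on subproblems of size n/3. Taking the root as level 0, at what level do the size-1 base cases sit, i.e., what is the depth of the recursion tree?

For divide and conquer with division factor 3:

Problem sizes at each level:
Level 0: 19683
Level 1: 6561
Level 2: 2187
Level 3: 729
Level 4: 243
Level 5: 81
Level 6: 27
Level 7: 9
Level 8: 3
Level 9: 1

The root is level 0 and the size-1 base case is level 9 (the tree spans levels 0 through 9, i.e. 10 levels counting the root), so the depth is the number of divisions: log_3(19683) = 9

The recursion tree depth is log_3(19683) = 9. At each level, the problem size is divided by 3, so it takes 9 divisions to reduce to a base case of size 1. The algorithm makes 1 recursive call at each level.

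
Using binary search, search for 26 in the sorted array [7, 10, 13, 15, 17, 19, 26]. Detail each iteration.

Binary search for 26 in [7, 10, 13, 15, 17, 19, 26]:

lo=0, hi=6, mid=3, arr[mid]=15 -> 15 < 26, search right half
lo=4, hi=6, mid=5, arr[mid]=19 -> 19 < 26, search right half
lo=6, hi=6, mid=6, arr[mid]=26 -> Found target at index 6!

Binary search finds 26 at index 6 after 3 comparisons. The search repeatedly halves the search space by comparing with the middle element.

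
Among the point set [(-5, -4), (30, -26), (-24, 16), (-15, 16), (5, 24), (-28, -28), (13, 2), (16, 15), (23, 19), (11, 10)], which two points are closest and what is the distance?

Computing all pairwise distances among 10 points:

d((-5, -4), (30, -26)) = 41.3401
d((-5, -4), (-24, 16)) = 27.5862
d((-5, -4), (-15, 16)) = 22.3607
d((-5, -4), (5, 24)) = 29.7321
d((-5, -4), (-28, -28)) = 33.2415
d((-5, -4), (13, 2)) = 18.9737
d((-5, -4), (16, 15)) = 28.3196
d((-5, -4), (23, 19)) = 36.2353
d((-5, -4), (11, 10)) = 21.2603
d((30, -26), (-24, 16)) = 68.4105
d((30, -26), (-15, 16)) = 61.5549
d((30, -26), (5, 24)) = 55.9017
d((30, -26), (-28, -28)) = 58.0345
d((30, -26), (13, 2)) = 32.7567
d((30, -26), (16, 15)) = 43.3244
d((30, -26), (23, 19)) = 45.5412
d((30, -26), (11, 10)) = 40.7063
d((-24, 16), (-15, 16)) = 9.0
d((-24, 16), (5, 24)) = 30.0832
d((-24, 16), (-28, -28)) = 44.1814
d((-24, 16), (13, 2)) = 39.5601
d((-24, 16), (16, 15)) = 40.0125
d((-24, 16), (23, 19)) = 47.0956
d((-24, 16), (11, 10)) = 35.5106
d((-15, 16), (5, 24)) = 21.5407
d((-15, 16), (-28, -28)) = 45.8803
d((-15, 16), (13, 2)) = 31.305
d((-15, 16), (16, 15)) = 31.0161
d((-15, 16), (23, 19)) = 38.1182
d((-15, 16), (11, 10)) = 26.6833
d((5, 24), (-28, -28)) = 61.5873
d((5, 24), (13, 2)) = 23.4094
d((5, 24), (16, 15)) = 14.2127
d((5, 24), (23, 19)) = 18.6815
d((5, 24), (11, 10)) = 15.2315
d((-28, -28), (13, 2)) = 50.8035
d((-28, -28), (16, 15)) = 61.5224
d((-28, -28), (23, 19)) = 69.3542
d((-28, -28), (11, 10)) = 54.4518
d((13, 2), (16, 15)) = 13.3417
d((13, 2), (23, 19)) = 19.7231
d((13, 2), (11, 10)) = 8.2462
d((16, 15), (23, 19)) = 8.0623
d((16, 15), (11, 10)) = 7.0711 <-- minimum
d((23, 19), (11, 10)) = 15.0

Closest pair: (16, 15) and (11, 10) with distance 7.0711

The closest pair is (16, 15) and (11, 10) with Euclidean distance 7.0711. For 10 points, brute-force pairwise comparison is shown above. For large n, the divide-and-conquer algorithm (sort by x, recurse on halves, check the dividing strip) achieves O(n log n).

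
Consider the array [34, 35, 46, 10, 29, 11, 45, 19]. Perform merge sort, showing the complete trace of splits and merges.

Merge sort trace:

Split: [34, 35, 46, 10, 29, 11, 45, 19] -> [34, 35, 46, 10] and [29, 11, 45, 19]
  Split: [34, 35, 46, 10] -> [34, 35] and [46, 10]
    Split: [34, 35] -> [34] and [35]
    Merge: [34] + [35] -> [34, 35]
    Split: [46, 10] -> [46] and [10]
    Merge: [46] + [10] -> [10, 46]
  Merge: [34, 35] + [10, 46] -> [10, 34, 35, 46]
  Split: [29, 11, 45, 19] -> [29, 11] and [45, 19]
    Split: [29, 11] -> [29] and [11]
    Merge: [29] + [11] -> [11, 29]
    Split: [45, 19] -> [45] and [19]
    Merge: [45] + [19] -> [19, 45]
  Merge: [11, 29] + [19, 45] -> [11, 19, 29, 45]
Merge: [10, 34, 35, 46] + [11, 19, 29, 45] -> [10, 11, 19, 29, 34, 35, 45, 46]

Final sorted array: [10, 11, 19, 29, 34, 35, 45, 46]

The merge sort proceeds by recursively splitting the array and merging sorted halves.
After all merges, the sorted array is [10, 11, 19, 29, 34, 35, 45, 46].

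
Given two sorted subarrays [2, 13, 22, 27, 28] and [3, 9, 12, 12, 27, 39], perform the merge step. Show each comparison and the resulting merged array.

Merging process:

Compare 2 vs 3: take 2 from left. Merged: [2]
Compare 13 vs 3: take 3 from right. Merged: [2, 3]
Compare 13 vs 9: take 9 from right. Merged: [2, 3, 9]
Compare 13 vs 12: take 12 from right. Merged: [2, 3, 9, 12]
Compare 13 vs 12: take 12 from right. Merged: [2, 3, 9, 12, 12]
Compare 13 vs 27: take 13 from left. Merged: [2, 3, 9, 12, 12, 13]
Compare 22 vs 27: take 22 from left. Merged: [2, 3, 9, 12, 12, 13, 22]
Compare 27 vs 27: take 27 from left. Merged: [2, 3, 9, 12, 12, 13, 22, 27]
Compare 28 vs 27: take 27 from right. Merged: [2, 3, 9, 12, 12, 13, 22, 27, 27]
Compare 28 vs 39: take 28 from left. Merged: [2, 3, 9, 12, 12, 13, 22, 27, 27, 28]
Append remaining from right: [39]. Merged: [2, 3, 9, 12, 12, 13, 22, 27, 27, 28, 39]

Final merged array: [2, 3, 9, 12, 12, 13, 22, 27, 27, 28, 39]
Total comparisons: 10

The merged array is [2, 3, 9, 12, 12, 13, 22, 27, 27, 28, 39], requiring 10 comparisons. The merge step runs in O(n) time where n is the total number of elements.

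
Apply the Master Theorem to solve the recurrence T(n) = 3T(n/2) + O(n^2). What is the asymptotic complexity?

Master Theorem for T(n) = 3T(n/2) + O(n^2):

a = 3, b = 2, c = 2
log_b(a) = log_2(3) = 1.5850

Case 3: c = 2 > log_2(3) = 1.5850
T(n) = O(n^2) = O(n^2)

For T(n) = 3T(n/2) + O(n^2): log_2(3) = 1.5850. This is Case 3 of the Master Theorem (c > log_b(a), work dominated by root), giving O(n^2).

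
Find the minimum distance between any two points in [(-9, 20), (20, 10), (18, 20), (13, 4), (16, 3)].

Computing all pairwise distances among 5 points:

d((-9, 20), (20, 10)) = 30.6757
d((-9, 20), (18, 20)) = 27.0
d((-9, 20), (13, 4)) = 27.2029
d((-9, 20), (16, 3)) = 30.2324
d((20, 10), (18, 20)) = 10.198
d((20, 10), (13, 4)) = 9.2195
d((20, 10), (16, 3)) = 8.0623
d((18, 20), (13, 4)) = 16.7631
d((18, 20), (16, 3)) = 17.1172
d((13, 4), (16, 3)) = 3.1623 <-- minimum

Closest pair: (13, 4) and (16, 3) with distance 3.1623

The closest pair is (13, 4) and (16, 3) with Euclidean distance 3.1623. For 5 points, brute-force pairwise comparison is shown above. For large n, the divide-and-conquer algorithm (sort by x, recurse on halves, check the dividing strip) achieves O(n log n).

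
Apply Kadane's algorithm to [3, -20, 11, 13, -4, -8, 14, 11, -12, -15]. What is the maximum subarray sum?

Using Kadane's algorithm on [3, -20, 11, 13, -4, -8, 14, 11, -12, -15]:

Scanning through the array:
Position 1 (value -20): max_ending_here = -17, max_so_far = 3
Position 2 (value 11): max_ending_here = 11, max_so_far = 11
Position 3 (value 13): max_ending_here = 24, max_so_far = 24
Position 4 (value -4): max_ending_here = 20, max_so_far = 24
Position 5 (value -8): max_ending_here = 12, max_so_far = 24
Position 6 (value 14): max_ending_here = 26, max_so_far = 26
Position 7 (value 11): max_ending_here = 37, max_so_far = 37
Position 8 (value -12): max_ending_here = 25, max_so_far = 37
Position 9 (value -15): max_ending_here = 10, max_so_far = 37

Maximum subarray: [11, 13, -4, -8, 14, 11]
Maximum sum: 37

The maximum subarray is [11, 13, -4, -8, 14, 11] with sum 37. This subarray runs from index 2 to index 7.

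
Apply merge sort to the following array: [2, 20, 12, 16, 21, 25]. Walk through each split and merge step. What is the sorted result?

Merge sort trace:

Split: [2, 20, 12, 16, 21, 25] -> [2, 20, 12] and [16, 21, 25]
  Split: [2, 20, 12] -> [2] and [20, 12]
    Split: [20, 12] -> [20] and [12]
    Merge: [20] + [12] -> [12, 20]
  Merge: [2] + [12, 20] -> [2, 12, 20]
  Split: [16, 21, 25] -> [16] and [21, 25]
    Split: [21, 25] -> [21] and [25]
    Merge: [21] + [25] -> [21, 25]
  Merge: [16] + [21, 25] -> [16, 21, 25]
Merge: [2, 12, 20] + [16, 21, 25] -> [2, 12, 16, 20, 21, 25]

Final sorted array: [2, 12, 16, 20, 21, 25]

The merge sort proceeds by recursively splitting the array and merging sorted halves.
After all merges, the sorted array is [2, 12, 16, 20, 21, 25].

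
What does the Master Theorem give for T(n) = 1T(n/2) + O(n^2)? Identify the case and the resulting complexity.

Master Theorem for T(n) = 1T(n/2) + O(n^2):

a = 1, b = 2, c = 2
log_b(a) = log_2(1) = 0.0000

Case 3: c = 2 > log_2(1) = 0.0000
T(n) = O(n^2) = O(n^2)

For T(n) = 1T(n/2) + O(n^2): log_2(1) = 0.0000. This is Case 3 of the Master Theorem (c > log_b(a), work dominated by root), giving O(n^2).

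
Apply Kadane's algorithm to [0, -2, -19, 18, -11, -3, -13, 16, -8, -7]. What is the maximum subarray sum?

Using Kadane's algorithm on [0, -2, -19, 18, -11, -3, -13, 16, -8, -7]:

Scanning through the array:
Position 1 (value -2): max_ending_here = -2, max_so_far = 0
Position 2 (value -19): max_ending_here = -19, max_so_far = 0
Position 3 (value 18): max_ending_here = 18, max_so_far = 18
Position 4 (value -11): max_ending_here = 7, max_so_far = 18
Position 5 (value -3): max_ending_here = 4, max_so_far = 18
Position 6 (value -13): max_ending_here = -9, max_so_far = 18
Position 7 (value 16): max_ending_here = 16, max_so_far = 18
Position 8 (value -8): max_ending_here = 8, max_so_far = 18
Position 9 (value -7): max_ending_here = 1, max_so_far = 18

Maximum subarray: [18]
Maximum sum: 18

The maximum subarray is [18] with sum 18. This subarray runs from index 3 to index 3.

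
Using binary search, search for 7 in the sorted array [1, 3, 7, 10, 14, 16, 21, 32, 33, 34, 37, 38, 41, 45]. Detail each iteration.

Binary search for 7 in [1, 3, 7, 10, 14, 16, 21, 32, 33, 34, 37, 38, 41, 45]:

lo=0, hi=13, mid=6, arr[mid]=21 -> 21 > 7, search left half
lo=0, hi=5, mid=2, arr[mid]=7 -> Found target at index 2!

Binary search finds 7 at index 2 after 2 comparisons. The search repeatedly halves the search space by comparing with the middle element.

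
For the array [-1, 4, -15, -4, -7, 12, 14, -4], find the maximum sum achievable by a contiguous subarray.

Using Kadane's algorithm on [-1, 4, -15, -4, -7, 12, 14, -4]:

Scanning through the array:
Position 1 (value 4): max_ending_here = 4, max_so_far = 4
Position 2 (value -15): max_ending_here = -11, max_so_far = 4
Position 3 (value -4): max_ending_here = -4, max_so_far = 4
Position 4 (value -7): max_ending_here = -7, max_so_far = 4
Position 5 (value 12): max_ending_here = 12, max_so_far = 12
Position 6 (value 14): max_ending_here = 26, max_so_far = 26
Position 7 (value -4): max_ending_here = 22, max_so_far = 26

Maximum subarray: [12, 14]
Maximum sum: 26

The maximum subarray is [12, 14] with sum 26. This subarray runs from index 5 to index 6.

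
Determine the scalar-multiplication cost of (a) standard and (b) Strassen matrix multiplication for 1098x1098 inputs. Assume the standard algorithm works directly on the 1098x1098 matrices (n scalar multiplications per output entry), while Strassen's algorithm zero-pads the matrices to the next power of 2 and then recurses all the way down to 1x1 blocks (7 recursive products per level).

Matrix multiplication for 1098x1098 matrices:

Strassen's algorithm requires power-of-2 dimensions. Pad 1098x1098 to 2048x2048 (next power of 2).

Standard algorithm: 1098^3 = 1323753192 multiplications
Strassen's algorithm: 7^(log2(2048)) = 7^11 = 1977326743 multiplications
Difference: 1323753192 - 1977326743 = -653573551 (Strassen uses MORE here due to padding overhead — for small or just-over-power-of-2 n, padding can outweigh the per-level savings)

Standard: 1323753192 multiplications (1098^3). Strassen: 1977326743 multiplications (7^11, after padding to 2048x2048). Strassen reduces 8 recursive multiplications to 7 at each level.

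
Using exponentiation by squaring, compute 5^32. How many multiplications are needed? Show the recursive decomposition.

Computing 5^32 by squaring (build up from 5^1; each line after the first costs one multiplication):

5^1 = 5
5^2 = (5^1)^2 = 5^2 = 25
5^4 = (5^2)^2 = 25^2 = 625
5^8 = (5^4)^2 = 625^2 = 390625
5^16 = (5^8)^2 = 390625^2 = 152587890625
5^32 = (5^16)^2 = 152587890625^2 = 23283064365386962890625

Result: 23283064365386962890625
Multiplications needed: 5 (5 lines after 5^1)

5^32 = 23283064365386962890625. Using exponentiation by squaring, this requires 5 multiplications. The key idea: if the exponent is even, square the half-power; if odd, multiply by the base once.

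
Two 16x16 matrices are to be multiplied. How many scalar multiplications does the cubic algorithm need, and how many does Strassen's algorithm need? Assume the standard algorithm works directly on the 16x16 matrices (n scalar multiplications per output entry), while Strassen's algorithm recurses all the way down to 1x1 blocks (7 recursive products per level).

Matrix multiplication for 16x16 matrices:

Standard algorithm: 16^3 = 4096 multiplications
Strassen's algorithm: 7^(log2(16)) = 7^4 = 2401 multiplications
Savings: 4096 - 2401 = 1695 multiplications

Standard: 4096 multiplications (16^3). Strassen: 2401 multiplications (7^4). Strassen reduces 8 recursive multiplications to 7 at each level.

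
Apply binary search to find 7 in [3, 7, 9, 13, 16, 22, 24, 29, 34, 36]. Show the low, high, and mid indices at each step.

Binary search for 7 in [3, 7, 9, 13, 16, 22, 24, 29, 34, 36]:

lo=0, hi=9, mid=4, arr[mid]=16 -> 16 > 7, search left half
lo=0, hi=3, mid=1, arr[mid]=7 -> Found target at index 1!

Binary search finds 7 at index 1 after 2 comparisons. The search repeatedly halves the search space by comparing with the middle element.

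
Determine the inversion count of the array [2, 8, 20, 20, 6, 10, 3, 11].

Finding inversions in [2, 8, 20, 20, 6, 10, 3, 11]:

(1, 4): arr[1]=8 > arr[4]=6
(1, 6): arr[1]=8 > arr[6]=3
(2, 4): arr[2]=20 > arr[4]=6
(2, 5): arr[2]=20 > arr[5]=10
(2, 6): arr[2]=20 > arr[6]=3
(2, 7): arr[2]=20 > arr[7]=11
(3, 4): arr[3]=20 > arr[4]=6
(3, 5): arr[3]=20 > arr[5]=10
(3, 6): arr[3]=20 > arr[6]=3
(3, 7): arr[3]=20 > arr[7]=11
(4, 6): arr[4]=6 > arr[6]=3
(5, 6): arr[5]=10 > arr[6]=3

Total inversions: 12

The array has 12 inversion(s): (1,4), (1,6), (2,4), (2,5), (2,6), (2,7), (3,4), (3,5), (3,6), (3,7), (4,6), (5,6). Each pair (i,j) satisfies i < j and arr[i] > arr[j].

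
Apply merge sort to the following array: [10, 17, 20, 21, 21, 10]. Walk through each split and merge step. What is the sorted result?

Merge sort trace:

Split: [10, 17, 20, 21, 21, 10] -> [10, 17, 20] and [21, 21, 10]
  Split: [10, 17, 20] -> [10] and [17, 20]
    Split: [17, 20] -> [17] and [20]
    Merge: [17] + [20] -> [17, 20]
  Merge: [10] + [17, 20] -> [10, 17, 20]
  Split: [21, 21, 10] -> [21] and [21, 10]
    Split: [21, 10] -> [21] and [10]
    Merge: [21] + [10] -> [10, 21]
  Merge: [21] + [10, 21] -> [10, 21, 21]
Merge: [10, 17, 20] + [10, 21, 21] -> [10, 10, 17, 20, 21, 21]

Final sorted array: [10, 10, 17, 20, 21, 21]

The merge sort proceeds by recursively splitting the array and merging sorted halves.
After all merges, the sorted array is [10, 10, 17, 20, 21, 21].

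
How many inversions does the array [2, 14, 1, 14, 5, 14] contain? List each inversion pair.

Finding inversions in [2, 14, 1, 14, 5, 14]:

(0, 2): arr[0]=2 > arr[2]=1
(1, 2): arr[1]=14 > arr[2]=1
(1, 4): arr[1]=14 > arr[4]=5
(3, 4): arr[3]=14 > arr[4]=5

Total inversions: 4

The array has 4 inversion(s): (0,2), (1,2), (1,4), (3,4). Each pair (i,j) satisfies i < j and arr[i] > arr[j].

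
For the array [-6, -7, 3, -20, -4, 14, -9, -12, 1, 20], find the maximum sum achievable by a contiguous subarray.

Using Kadane's algorithm on [-6, -7, 3, -20, -4, 14, -9, -12, 1, 20]:

Scanning through the array:
Position 1 (value -7): max_ending_here = -7, max_so_far = -6
Position 2 (value 3): max_ending_here = 3, max_so_far = 3
Position 3 (value -20): max_ending_here = -17, max_so_far = 3
Position 4 (value -4): max_ending_here = -4, max_so_far = 3
Position 5 (value 14): max_ending_here = 14, max_so_far = 14
Position 6 (value -9): max_ending_here = 5, max_so_far = 14
Position 7 (value -12): max_ending_here = -7, max_so_far = 14
Position 8 (value 1): max_ending_here = 1, max_so_far = 14
Position 9 (value 20): max_ending_here = 21, max_so_far = 21

Maximum subarray: [1, 20]
Maximum sum: 21

The maximum subarray is [1, 20] with sum 21. This subarray runs from index 8 to index 9.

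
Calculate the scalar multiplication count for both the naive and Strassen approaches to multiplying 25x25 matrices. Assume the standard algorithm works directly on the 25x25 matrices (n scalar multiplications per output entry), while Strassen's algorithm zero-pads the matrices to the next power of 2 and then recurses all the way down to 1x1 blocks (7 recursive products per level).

Matrix multiplication for 25x25 matrices:

Strassen's algorithm requires power-of-2 dimensions. Pad 25x25 to 32x32 (next power of 2).

Standard algorithm: 25^3 = 15625 multiplications
Strassen's algorithm: 7^(log2(32)) = 7^5 = 16807 multiplications
Difference: 15625 - 16807 = -1182 (Strassen uses MORE here due to padding overhead — for small or just-over-power-of-2 n, padding can outweigh the per-level savings)

Standard: 15625 multiplications (25^3). Strassen: 16807 multiplications (7^5, after padding to 32x32). Strassen reduces 8 recursive multiplications to 7 at each level.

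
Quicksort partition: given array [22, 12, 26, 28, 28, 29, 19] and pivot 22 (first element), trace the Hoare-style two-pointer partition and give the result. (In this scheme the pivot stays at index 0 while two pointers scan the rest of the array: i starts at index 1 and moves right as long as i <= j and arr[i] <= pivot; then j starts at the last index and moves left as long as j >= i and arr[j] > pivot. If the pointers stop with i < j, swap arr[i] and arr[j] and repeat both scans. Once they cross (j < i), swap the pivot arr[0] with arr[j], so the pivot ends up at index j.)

Hoare-style two-pointer partition with pivot = 22:

Initial array: [22, 12, 26, 28, 28, 29, 19]

Pointers start at i = 1, j = 6.
i stops at index 2 (arr[2]=26 > 22), j stops at index 6 (arr[6]=19 <= 22): swap arr[2] and arr[6], array becomes [22, 12, 19, 28, 28, 29, 26]
i ends at 3, j ends at 2: the pointers have crossed (j < i), so scanning stops.

Swap pivot arr[0] with arr[2] to place pivot at position 2: [19, 12, 22, 28, 28, 29, 26]
Pivot position: 2

After partitioning with pivot 22, the array becomes [19, 12, 22, 28, 28, 29, 26]. The pivot is placed at index 2. All elements to the left of the pivot are <= 22, and all elements to the right are > 22.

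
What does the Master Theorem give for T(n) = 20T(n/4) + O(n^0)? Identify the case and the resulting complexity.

Master Theorem for T(n) = 20T(n/4) + O(n^0):

a = 20, b = 4, c = 0
log_b(a) = log_4(20) = 2.1610

Case 1: c = 0 < log_4(20) = 2.1610
T(n) = O(n^(log_4 20))

For T(n) = 20T(n/4) + O(n^0): log_4(20) = 2.1610. This is Case 1 of the Master Theorem (c < log_b(a), work dominated by leaves), giving O(n^(log_4 20)).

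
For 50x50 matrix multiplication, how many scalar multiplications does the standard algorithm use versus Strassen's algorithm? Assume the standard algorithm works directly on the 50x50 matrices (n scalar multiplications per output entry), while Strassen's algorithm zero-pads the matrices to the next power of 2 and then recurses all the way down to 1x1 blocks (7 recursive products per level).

Matrix multiplication for 50x50 matrices:

Strassen's algorithm requires power-of-2 dimensions. Pad 50x50 to 64x64 (next power of 2).

Standard algorithm: 50^3 = 125000 multiplications
Strassen's algorithm: 7^(log2(64)) = 7^6 = 117649 multiplications
Savings: 125000 - 117649 = 7351 multiplications

Standard: 125000 multiplications (50^3). Strassen: 117649 multiplications (7^6, after padding to 64x64). Strassen reduces 8 recursive multiplications to 7 at each level.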